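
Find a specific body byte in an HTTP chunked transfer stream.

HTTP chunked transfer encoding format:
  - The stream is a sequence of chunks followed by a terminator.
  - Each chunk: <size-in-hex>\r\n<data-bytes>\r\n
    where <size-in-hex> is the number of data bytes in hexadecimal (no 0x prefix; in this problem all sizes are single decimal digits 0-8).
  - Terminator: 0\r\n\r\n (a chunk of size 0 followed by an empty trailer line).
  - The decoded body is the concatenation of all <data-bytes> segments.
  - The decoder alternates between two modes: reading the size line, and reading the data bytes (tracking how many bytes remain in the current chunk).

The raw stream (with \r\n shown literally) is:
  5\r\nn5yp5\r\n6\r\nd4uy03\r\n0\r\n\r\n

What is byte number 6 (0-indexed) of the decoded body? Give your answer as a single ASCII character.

Chunk 1: stream[0..1]='5' size=0x5=5, data at stream[3..8]='n5yp5' -> body[0..5], body so far='n5yp5'
Chunk 2: stream[10..11]='6' size=0x6=6, data at stream[13..19]='d4uy03' -> body[5..11], body so far='n5yp5d4uy03'
Chunk 3: stream[21..22]='0' size=0 (terminator). Final body='n5yp5d4uy03' (11 bytes)
Body byte 6 = '4'

Answer: 4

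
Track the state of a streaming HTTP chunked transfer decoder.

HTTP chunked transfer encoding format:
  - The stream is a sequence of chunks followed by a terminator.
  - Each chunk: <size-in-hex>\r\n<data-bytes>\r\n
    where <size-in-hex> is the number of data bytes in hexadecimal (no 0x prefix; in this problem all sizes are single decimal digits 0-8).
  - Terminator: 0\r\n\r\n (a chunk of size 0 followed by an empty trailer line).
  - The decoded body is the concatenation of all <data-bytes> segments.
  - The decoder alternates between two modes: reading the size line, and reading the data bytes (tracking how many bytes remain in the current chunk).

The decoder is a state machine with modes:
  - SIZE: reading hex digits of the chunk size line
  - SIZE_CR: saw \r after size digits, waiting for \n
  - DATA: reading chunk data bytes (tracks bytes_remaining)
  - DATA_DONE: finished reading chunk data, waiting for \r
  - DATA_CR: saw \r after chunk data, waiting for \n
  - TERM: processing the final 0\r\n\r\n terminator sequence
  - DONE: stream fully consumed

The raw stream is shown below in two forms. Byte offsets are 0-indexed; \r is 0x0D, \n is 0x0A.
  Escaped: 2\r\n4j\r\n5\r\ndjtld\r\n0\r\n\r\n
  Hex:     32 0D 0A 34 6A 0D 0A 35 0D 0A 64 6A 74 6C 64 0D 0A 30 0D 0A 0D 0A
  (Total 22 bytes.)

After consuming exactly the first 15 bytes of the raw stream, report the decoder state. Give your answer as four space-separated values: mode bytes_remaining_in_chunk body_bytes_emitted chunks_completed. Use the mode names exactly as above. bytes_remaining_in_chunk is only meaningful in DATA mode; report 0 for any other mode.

Byte 0 = '2': mode=SIZE remaining=0 emitted=0 chunks_done=0
Byte 1 = 0x0D: mode=SIZE_CR remaining=0 emitted=0 chunks_done=0
Byte 2 = 0x0A: mode=DATA remaining=2 emitted=0 chunks_done=0
Byte 3 = '4': mode=DATA remaining=1 emitted=1 chunks_done=0
Byte 4 = 'j': mode=DATA_DONE remaining=0 emitted=2 chunks_done=0
Byte 5 = 0x0D: mode=DATA_CR remaining=0 emitted=2 chunks_done=0
Byte 6 = 0x0A: mode=SIZE remaining=0 emitted=2 chunks_done=1
Byte 7 = '5': mode=SIZE remaining=0 emitted=2 chunks_done=1
Byte 8 = 0x0D: mode=SIZE_CR remaining=0 emitted=2 chunks_done=1
Byte 9 = 0x0A: mode=DATA remaining=5 emitted=2 chunks_done=1
Byte 10 = 'd': mode=DATA remaining=4 emitted=3 chunks_done=1
Byte 11 = 'j': mode=DATA remaining=3 emitted=4 chunks_done=1
Byte 12 = 't': mode=DATA remaining=2 emitted=5 chunks_done=1
Byte 13 = 'l': mode=DATA remaining=1 emitted=6 chunks_done=1
Byte 14 = 'd': mode=DATA_DONE remaining=0 emitted=7 chunks_done=1

Answer: DATA_DONE 0 7 1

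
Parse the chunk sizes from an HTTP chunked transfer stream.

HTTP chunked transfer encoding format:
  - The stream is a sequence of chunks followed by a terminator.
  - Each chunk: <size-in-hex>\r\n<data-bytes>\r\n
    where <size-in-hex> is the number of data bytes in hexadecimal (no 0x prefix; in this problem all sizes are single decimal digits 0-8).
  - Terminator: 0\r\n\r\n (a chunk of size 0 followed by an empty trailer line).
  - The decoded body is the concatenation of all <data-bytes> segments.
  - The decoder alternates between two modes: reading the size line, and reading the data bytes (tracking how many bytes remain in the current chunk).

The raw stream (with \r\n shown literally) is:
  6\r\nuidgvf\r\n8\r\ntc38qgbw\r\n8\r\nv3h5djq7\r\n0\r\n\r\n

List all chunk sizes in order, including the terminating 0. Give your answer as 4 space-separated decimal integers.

Answer: 6 8 8 0

Derivation:
Chunk 1: stream[0..1]='6' size=0x6=6, data at stream[3..9]='uidgvf' -> body[0..6], body so far='uidgvf'
Chunk 2: stream[11..12]='8' size=0x8=8, data at stream[14..22]='tc38qgbw' -> body[6..14], body so far='uidgvftc38qgbw'
Chunk 3: stream[24..25]='8' size=0x8=8, data at stream[27..35]='v3h5djq7' -> body[14..22], body so far='uidgvftc38qgbwv3h5djq7'
Chunk 4: stream[37..38]='0' size=0 (terminator). Final body='uidgvftc38qgbwv3h5djq7' (22 bytes)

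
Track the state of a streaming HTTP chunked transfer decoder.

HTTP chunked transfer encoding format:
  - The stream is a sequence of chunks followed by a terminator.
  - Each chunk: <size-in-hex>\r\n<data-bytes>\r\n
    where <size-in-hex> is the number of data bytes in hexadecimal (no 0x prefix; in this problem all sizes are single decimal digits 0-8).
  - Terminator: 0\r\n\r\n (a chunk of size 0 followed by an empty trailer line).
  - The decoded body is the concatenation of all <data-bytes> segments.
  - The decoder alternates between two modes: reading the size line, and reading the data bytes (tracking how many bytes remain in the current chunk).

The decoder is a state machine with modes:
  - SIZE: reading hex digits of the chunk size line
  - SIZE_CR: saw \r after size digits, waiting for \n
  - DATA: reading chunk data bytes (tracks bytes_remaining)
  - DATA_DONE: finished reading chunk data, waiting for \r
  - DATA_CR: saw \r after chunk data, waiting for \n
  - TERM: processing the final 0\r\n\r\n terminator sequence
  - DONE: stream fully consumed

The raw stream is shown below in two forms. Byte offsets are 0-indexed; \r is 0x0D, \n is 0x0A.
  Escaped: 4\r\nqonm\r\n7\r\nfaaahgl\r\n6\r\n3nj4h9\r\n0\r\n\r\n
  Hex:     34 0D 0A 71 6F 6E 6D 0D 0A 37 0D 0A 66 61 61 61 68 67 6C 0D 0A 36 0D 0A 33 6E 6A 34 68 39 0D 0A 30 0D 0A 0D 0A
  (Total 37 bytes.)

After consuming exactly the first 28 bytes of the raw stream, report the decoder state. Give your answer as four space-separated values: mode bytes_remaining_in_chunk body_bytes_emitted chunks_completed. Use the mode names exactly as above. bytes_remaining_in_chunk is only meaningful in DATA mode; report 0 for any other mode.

Answer: DATA 2 15 2

Derivation:
Byte 0 = '4': mode=SIZE remaining=0 emitted=0 chunks_done=0
Byte 1 = 0x0D: mode=SIZE_CR remaining=0 emitted=0 chunks_done=0
Byte 2 = 0x0A: mode=DATA remaining=4 emitted=0 chunks_done=0
Byte 3 = 'q': mode=DATA remaining=3 emitted=1 chunks_done=0
Byte 4 = 'o': mode=DATA remaining=2 emitted=2 chunks_done=0
Byte 5 = 'n': mode=DATA remaining=1 emitted=3 chunks_done=0
Byte 6 = 'm': mode=DATA_DONE remaining=0 emitted=4 chunks_done=0
Byte 7 = 0x0D: mode=DATA_CR remaining=0 emitted=4 chunks_done=0
Byte 8 = 0x0A: mode=SIZE remaining=0 emitted=4 chunks_done=1
Byte 9 = '7': mode=SIZE remaining=0 emitted=4 chunks_done=1
Byte 10 = 0x0D: mode=SIZE_CR remaining=0 emitted=4 chunks_done=1
Byte 11 = 0x0A: mode=DATA remaining=7 emitted=4 chunks_done=1
Byte 12 = 'f': mode=DATA remaining=6 emitted=5 chunks_done=1
Byte 13 = 'a': mode=DATA remaining=5 emitted=6 chunks_done=1
Byte 14 = 'a': mode=DATA remaining=4 emitted=7 chunks_done=1
Byte 15 = 'a': mode=DATA remaining=3 emitted=8 chunks_done=1
Byte 16 = 'h': mode=DATA remaining=2 emitted=9 chunks_done=1
Byte 17 = 'g': mode=DATA remaining=1 emitted=10 chunks_done=1
Byte 18 = 'l': mode=DATA_DONE remaining=0 emitted=11 chunks_done=1
Byte 19 = 0x0D: mode=DATA_CR remaining=0 emitted=11 chunks_done=1
Byte 20 = 0x0A: mode=SIZE remaining=0 emitted=11 chunks_done=2
Byte 21 = '6': mode=SIZE remaining=0 emitted=11 chunks_done=2
Byte 22 = 0x0D: mode=SIZE_CR remaining=0 emitted=11 chunks_done=2
Byte 23 = 0x0A: mode=DATA remaining=6 emitted=11 chunks_done=2
Byte 24 = '3': mode=DATA remaining=5 emitted=12 chunks_done=2
Byte 25 = 'n': mode=DATA remaining=4 emitted=13 chunks_done=2
Byte 26 = 'j': mode=DATA remaining=3 emitted=14 chunks_done=2
Byte 27 = '4': mode=DATA remaining=2 emitted=15 chunks_done=2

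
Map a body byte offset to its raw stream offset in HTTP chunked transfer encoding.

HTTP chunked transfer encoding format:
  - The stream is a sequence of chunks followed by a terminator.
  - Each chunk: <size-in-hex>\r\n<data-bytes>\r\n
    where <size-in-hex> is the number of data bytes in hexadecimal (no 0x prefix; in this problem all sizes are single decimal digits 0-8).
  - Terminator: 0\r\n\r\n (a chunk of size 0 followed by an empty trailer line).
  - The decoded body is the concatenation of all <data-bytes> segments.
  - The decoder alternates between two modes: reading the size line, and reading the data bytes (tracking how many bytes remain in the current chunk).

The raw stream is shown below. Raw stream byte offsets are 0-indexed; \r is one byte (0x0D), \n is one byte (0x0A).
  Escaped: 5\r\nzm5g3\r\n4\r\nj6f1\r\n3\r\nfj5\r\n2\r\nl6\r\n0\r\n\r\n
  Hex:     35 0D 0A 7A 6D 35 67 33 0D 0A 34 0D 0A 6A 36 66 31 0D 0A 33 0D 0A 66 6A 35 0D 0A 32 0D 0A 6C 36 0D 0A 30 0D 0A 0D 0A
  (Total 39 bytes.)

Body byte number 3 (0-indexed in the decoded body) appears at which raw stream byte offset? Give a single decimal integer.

Answer: 6

Derivation:
Chunk 1: stream[0..1]='5' size=0x5=5, data at stream[3..8]='zm5g3' -> body[0..5], body so far='zm5g3'
Chunk 2: stream[10..11]='4' size=0x4=4, data at stream[13..17]='j6f1' -> body[5..9], body so far='zm5g3j6f1'
Chunk 3: stream[19..20]='3' size=0x3=3, data at stream[22..25]='fj5' -> body[9..12], body so far='zm5g3j6f1fj5'
Chunk 4: stream[27..28]='2' size=0x2=2, data at stream[30..32]='l6' -> body[12..14], body so far='zm5g3j6f1fj5l6'
Chunk 5: stream[34..35]='0' size=0 (terminator). Final body='zm5g3j6f1fj5l6' (14 bytes)
Body byte 3 at stream offset 6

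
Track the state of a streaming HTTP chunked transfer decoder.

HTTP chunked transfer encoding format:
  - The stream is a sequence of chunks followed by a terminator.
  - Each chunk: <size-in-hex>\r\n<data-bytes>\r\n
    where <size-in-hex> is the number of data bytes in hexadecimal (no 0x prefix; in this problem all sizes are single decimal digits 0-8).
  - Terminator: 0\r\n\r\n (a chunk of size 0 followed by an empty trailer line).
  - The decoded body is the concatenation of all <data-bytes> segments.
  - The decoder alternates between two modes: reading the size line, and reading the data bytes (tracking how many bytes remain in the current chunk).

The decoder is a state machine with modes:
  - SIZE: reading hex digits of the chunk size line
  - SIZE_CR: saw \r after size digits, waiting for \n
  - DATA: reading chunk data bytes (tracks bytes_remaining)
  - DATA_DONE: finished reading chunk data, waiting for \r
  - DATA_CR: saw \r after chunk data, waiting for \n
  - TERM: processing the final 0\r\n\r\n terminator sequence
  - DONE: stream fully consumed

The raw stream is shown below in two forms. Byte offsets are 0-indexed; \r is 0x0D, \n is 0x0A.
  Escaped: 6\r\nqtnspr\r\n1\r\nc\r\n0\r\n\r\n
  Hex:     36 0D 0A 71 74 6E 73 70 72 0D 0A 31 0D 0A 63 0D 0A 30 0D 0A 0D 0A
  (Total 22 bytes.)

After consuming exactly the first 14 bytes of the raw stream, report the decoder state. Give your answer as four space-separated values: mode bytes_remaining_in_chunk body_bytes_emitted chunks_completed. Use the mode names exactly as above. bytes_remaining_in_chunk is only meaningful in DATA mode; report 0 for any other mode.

Byte 0 = '6': mode=SIZE remaining=0 emitted=0 chunks_done=0
Byte 1 = 0x0D: mode=SIZE_CR remaining=0 emitted=0 chunks_done=0
Byte 2 = 0x0A: mode=DATA remaining=6 emitted=0 chunks_done=0
Byte 3 = 'q': mode=DATA remaining=5 emitted=1 chunks_done=0
Byte 4 = 't': mode=DATA remaining=4 emitted=2 chunks_done=0
Byte 5 = 'n': mode=DATA remaining=3 emitted=3 chunks_done=0
Byte 6 = 's': mode=DATA remaining=2 emitted=4 chunks_done=0
Byte 7 = 'p': mode=DATA remaining=1 emitted=5 chunks_done=0
Byte 8 = 'r': mode=DATA_DONE remaining=0 emitted=6 chunks_done=0
Byte 9 = 0x0D: mode=DATA_CR remaining=0 emitted=6 chunks_done=0
Byte 10 = 0x0A: mode=SIZE remaining=0 emitted=6 chunks_done=1
Byte 11 = '1': mode=SIZE remaining=0 emitted=6 chunks_done=1
Byte 12 = 0x0D: mode=SIZE_CR remaining=0 emitted=6 chunks_done=1
Byte 13 = 0x0A: mode=DATA remaining=1 emitted=6 chunks_done=1

Answer: DATA 1 6 1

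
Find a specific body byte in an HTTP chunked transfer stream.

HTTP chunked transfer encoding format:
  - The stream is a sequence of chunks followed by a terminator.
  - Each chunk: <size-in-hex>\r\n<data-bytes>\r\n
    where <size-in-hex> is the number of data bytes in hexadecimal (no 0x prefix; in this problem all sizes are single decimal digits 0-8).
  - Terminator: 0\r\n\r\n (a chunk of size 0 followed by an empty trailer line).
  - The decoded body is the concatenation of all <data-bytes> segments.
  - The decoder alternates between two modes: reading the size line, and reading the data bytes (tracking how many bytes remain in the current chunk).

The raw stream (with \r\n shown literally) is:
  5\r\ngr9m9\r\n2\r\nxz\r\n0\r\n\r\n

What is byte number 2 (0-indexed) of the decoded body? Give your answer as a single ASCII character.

Answer: 9

Derivation:
Chunk 1: stream[0..1]='5' size=0x5=5, data at stream[3..8]='gr9m9' -> body[0..5], body so far='gr9m9'
Chunk 2: stream[10..11]='2' size=0x2=2, data at stream[13..15]='xz' -> body[5..7], body so far='gr9m9xz'
Chunk 3: stream[17..18]='0' size=0 (terminator). Final body='gr9m9xz' (7 bytes)
Body byte 2 = '9'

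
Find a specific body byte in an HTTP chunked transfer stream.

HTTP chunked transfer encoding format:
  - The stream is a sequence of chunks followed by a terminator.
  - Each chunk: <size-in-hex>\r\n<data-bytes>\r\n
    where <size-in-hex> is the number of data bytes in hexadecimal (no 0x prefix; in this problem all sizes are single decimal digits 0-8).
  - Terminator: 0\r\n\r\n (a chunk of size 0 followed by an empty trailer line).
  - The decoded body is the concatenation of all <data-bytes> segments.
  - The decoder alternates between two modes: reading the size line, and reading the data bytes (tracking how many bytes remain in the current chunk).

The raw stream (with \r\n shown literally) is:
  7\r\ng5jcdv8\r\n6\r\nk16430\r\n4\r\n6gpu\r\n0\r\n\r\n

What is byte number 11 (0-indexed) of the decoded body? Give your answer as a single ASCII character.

Answer: 3

Derivation:
Chunk 1: stream[0..1]='7' size=0x7=7, data at stream[3..10]='g5jcdv8' -> body[0..7], body so far='g5jcdv8'
Chunk 2: stream[12..13]='6' size=0x6=6, data at stream[15..21]='k16430' -> body[7..13], body so far='g5jcdv8k16430'
Chunk 3: stream[23..24]='4' size=0x4=4, data at stream[26..30]='6gpu' -> body[13..17], body so far='g5jcdv8k164306gpu'
Chunk 4: stream[32..33]='0' size=0 (terminator). Final body='g5jcdv8k164306gpu' (17 bytes)
Body byte 11 = '3'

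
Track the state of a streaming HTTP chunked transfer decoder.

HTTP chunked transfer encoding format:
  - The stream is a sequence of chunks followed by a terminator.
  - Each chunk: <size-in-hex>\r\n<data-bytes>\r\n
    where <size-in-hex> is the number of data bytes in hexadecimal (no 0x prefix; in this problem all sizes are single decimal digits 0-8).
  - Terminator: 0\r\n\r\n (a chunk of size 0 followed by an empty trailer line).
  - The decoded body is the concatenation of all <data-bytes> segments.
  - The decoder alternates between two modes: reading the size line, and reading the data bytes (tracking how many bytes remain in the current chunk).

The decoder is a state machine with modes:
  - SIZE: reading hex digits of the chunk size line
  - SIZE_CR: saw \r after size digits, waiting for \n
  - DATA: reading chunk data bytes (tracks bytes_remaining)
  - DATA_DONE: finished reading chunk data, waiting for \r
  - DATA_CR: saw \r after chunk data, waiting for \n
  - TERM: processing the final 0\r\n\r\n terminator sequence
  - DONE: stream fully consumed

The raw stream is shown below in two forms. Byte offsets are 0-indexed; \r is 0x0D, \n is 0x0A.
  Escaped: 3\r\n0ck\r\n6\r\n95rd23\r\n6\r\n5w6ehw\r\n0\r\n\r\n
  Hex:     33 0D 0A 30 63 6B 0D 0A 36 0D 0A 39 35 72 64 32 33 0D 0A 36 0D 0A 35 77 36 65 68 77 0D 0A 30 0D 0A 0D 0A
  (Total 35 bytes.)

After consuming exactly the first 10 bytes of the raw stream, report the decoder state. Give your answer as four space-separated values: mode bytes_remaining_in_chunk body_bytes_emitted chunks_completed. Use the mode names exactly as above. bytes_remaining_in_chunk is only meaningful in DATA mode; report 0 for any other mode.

Answer: SIZE_CR 0 3 1

Derivation:
Byte 0 = '3': mode=SIZE remaining=0 emitted=0 chunks_done=0
Byte 1 = 0x0D: mode=SIZE_CR remaining=0 emitted=0 chunks_done=0
Byte 2 = 0x0A: mode=DATA remaining=3 emitted=0 chunks_done=0
Byte 3 = '0': mode=DATA remaining=2 emitted=1 chunks_done=0
Byte 4 = 'c': mode=DATA remaining=1 emitted=2 chunks_done=0
Byte 5 = 'k': mode=DATA_DONE remaining=0 emitted=3 chunks_done=0
Byte 6 = 0x0D: mode=DATA_CR remaining=0 emitted=3 chunks_done=0
Byte 7 = 0x0A: mode=SIZE remaining=0 emitted=3 chunks_done=1
Byte 8 = '6': mode=SIZE remaining=0 emitted=3 chunks_done=1
Byte 9 = 0x0D: mode=SIZE_CR remaining=0 emitted=3 chunks_done=1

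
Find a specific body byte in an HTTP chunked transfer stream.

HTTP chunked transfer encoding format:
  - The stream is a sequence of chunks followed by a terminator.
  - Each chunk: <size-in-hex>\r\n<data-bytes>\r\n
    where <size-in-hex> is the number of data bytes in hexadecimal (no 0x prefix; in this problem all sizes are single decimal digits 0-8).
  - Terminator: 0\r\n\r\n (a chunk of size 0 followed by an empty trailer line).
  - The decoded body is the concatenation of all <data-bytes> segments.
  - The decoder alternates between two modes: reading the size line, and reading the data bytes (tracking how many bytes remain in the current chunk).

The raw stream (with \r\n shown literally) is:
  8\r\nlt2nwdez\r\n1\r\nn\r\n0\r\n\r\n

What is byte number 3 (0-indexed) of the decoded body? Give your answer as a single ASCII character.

Chunk 1: stream[0..1]='8' size=0x8=8, data at stream[3..11]='lt2nwdez' -> body[0..8], body so far='lt2nwdez'
Chunk 2: stream[13..14]='1' size=0x1=1, data at stream[16..17]='n' -> body[8..9], body so far='lt2nwdezn'
Chunk 3: stream[19..20]='0' size=0 (terminator). Final body='lt2nwdezn' (9 bytes)
Body byte 3 = 'n'

Answer: n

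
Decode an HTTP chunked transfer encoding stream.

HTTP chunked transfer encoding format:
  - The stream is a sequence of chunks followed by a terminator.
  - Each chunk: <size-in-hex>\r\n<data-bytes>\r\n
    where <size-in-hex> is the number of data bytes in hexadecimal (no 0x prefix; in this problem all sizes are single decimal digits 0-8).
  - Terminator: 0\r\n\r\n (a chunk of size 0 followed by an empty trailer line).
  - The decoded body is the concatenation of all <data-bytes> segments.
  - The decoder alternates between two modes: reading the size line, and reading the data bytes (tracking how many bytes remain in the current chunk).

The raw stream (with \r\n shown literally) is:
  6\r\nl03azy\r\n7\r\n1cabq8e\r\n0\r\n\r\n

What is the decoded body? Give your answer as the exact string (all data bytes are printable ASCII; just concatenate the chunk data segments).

Answer: l03azy1cabq8e

Derivation:
Chunk 1: stream[0..1]='6' size=0x6=6, data at stream[3..9]='l03azy' -> body[0..6], body so far='l03azy'
Chunk 2: stream[11..12]='7' size=0x7=7, data at stream[14..21]='1cabq8e' -> body[6..13], body so far='l03azy1cabq8e'
Chunk 3: stream[23..24]='0' size=0 (terminator). Final body='l03azy1cabq8e' (13 bytes)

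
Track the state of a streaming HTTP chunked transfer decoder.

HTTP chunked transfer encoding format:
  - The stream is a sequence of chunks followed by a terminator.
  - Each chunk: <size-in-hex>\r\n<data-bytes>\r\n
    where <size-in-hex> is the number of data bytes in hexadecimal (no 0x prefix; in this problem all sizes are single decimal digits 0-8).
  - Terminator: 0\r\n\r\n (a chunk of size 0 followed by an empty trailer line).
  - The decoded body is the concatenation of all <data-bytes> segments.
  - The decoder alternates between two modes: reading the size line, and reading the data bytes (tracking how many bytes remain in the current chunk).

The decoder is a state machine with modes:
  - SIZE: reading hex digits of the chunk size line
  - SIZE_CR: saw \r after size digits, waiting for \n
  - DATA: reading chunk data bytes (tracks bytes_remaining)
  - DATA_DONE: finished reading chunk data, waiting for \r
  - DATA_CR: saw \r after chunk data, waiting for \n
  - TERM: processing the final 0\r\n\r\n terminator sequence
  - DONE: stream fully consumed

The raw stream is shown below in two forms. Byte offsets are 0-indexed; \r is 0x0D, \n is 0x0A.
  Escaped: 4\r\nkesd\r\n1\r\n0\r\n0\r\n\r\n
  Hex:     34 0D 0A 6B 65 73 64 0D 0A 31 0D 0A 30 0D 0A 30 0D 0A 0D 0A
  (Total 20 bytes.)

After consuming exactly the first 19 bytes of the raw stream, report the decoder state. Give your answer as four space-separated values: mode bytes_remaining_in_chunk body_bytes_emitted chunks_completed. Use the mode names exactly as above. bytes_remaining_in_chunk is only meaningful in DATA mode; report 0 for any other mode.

Answer: TERM 0 5 2

Derivation:
Byte 0 = '4': mode=SIZE remaining=0 emitted=0 chunks_done=0
Byte 1 = 0x0D: mode=SIZE_CR remaining=0 emitted=0 chunks_done=0
Byte 2 = 0x0A: mode=DATA remaining=4 emitted=0 chunks_done=0
Byte 3 = 'k': mode=DATA remaining=3 emitted=1 chunks_done=0
Byte 4 = 'e': mode=DATA remaining=2 emitted=2 chunks_done=0
Byte 5 = 's': mode=DATA remaining=1 emitted=3 chunks_done=0
Byte 6 = 'd': mode=DATA_DONE remaining=0 emitted=4 chunks_done=0
Byte 7 = 0x0D: mode=DATA_CR remaining=0 emitted=4 chunks_done=0
Byte 8 = 0x0A: mode=SIZE remaining=0 emitted=4 chunks_done=1
Byte 9 = '1': mode=SIZE remaining=0 emitted=4 chunks_done=1
Byte 10 = 0x0D: mode=SIZE_CR remaining=0 emitted=4 chunks_done=1
Byte 11 = 0x0A: mode=DATA remaining=1 emitted=4 chunks_done=1
Byte 12 = '0': mode=DATA_DONE remaining=0 emitted=5 chunks_done=1
Byte 13 = 0x0D: mode=DATA_CR remaining=0 emitted=5 chunks_done=1
Byte 14 = 0x0A: mode=SIZE remaining=0 emitted=5 chunks_done=2
Byte 15 = '0': mode=SIZE remaining=0 emitted=5 chunks_done=2
Byte 16 = 0x0D: mode=SIZE_CR remaining=0 emitted=5 chunks_done=2
Byte 17 = 0x0A: mode=TERM remaining=0 emitted=5 chunks_done=2
Byte 18 = 0x0D: mode=TERM remaining=0 emitted=5 chunks_done=2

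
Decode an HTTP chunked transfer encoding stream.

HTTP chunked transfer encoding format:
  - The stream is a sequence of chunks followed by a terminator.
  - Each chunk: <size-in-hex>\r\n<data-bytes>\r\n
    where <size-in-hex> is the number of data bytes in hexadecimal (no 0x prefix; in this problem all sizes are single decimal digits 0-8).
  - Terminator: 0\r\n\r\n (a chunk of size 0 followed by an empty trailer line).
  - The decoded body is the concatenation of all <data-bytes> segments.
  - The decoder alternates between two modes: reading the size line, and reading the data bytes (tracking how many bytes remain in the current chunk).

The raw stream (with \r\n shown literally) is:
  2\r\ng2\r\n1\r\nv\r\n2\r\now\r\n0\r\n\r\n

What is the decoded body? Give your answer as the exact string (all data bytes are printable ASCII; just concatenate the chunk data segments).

Chunk 1: stream[0..1]='2' size=0x2=2, data at stream[3..5]='g2' -> body[0..2], body so far='g2'
Chunk 2: stream[7..8]='1' size=0x1=1, data at stream[10..11]='v' -> body[2..3], body so far='g2v'
Chunk 3: stream[13..14]='2' size=0x2=2, data at stream[16..18]='ow' -> body[3..5], body so far='g2vow'
Chunk 4: stream[20..21]='0' size=0 (terminator). Final body='g2vow' (5 bytes)

Answer: g2vow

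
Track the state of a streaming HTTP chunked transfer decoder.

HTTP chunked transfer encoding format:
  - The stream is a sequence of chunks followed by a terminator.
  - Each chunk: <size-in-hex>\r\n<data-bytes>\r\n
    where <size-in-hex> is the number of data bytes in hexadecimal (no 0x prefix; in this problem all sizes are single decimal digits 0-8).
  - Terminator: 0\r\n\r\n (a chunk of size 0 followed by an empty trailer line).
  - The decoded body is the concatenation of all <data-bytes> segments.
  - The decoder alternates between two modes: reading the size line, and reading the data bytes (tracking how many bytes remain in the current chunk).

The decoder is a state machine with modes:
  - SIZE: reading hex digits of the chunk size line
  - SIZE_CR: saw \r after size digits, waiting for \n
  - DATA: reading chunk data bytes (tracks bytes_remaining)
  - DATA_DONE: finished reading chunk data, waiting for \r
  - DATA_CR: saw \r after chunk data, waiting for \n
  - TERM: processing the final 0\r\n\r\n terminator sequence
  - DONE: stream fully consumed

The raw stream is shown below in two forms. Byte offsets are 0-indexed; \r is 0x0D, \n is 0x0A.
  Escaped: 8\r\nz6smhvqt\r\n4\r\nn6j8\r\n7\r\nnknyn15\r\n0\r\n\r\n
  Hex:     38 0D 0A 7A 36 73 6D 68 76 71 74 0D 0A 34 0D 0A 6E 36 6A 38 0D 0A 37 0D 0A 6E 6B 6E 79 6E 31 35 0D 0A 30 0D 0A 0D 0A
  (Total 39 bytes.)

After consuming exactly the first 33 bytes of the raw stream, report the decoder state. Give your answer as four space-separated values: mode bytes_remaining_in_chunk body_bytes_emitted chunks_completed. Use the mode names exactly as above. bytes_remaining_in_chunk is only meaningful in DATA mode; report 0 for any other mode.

Answer: DATA_CR 0 19 2

Derivation:
Byte 0 = '8': mode=SIZE remaining=0 emitted=0 chunks_done=0
Byte 1 = 0x0D: mode=SIZE_CR remaining=0 emitted=0 chunks_done=0
Byte 2 = 0x0A: mode=DATA remaining=8 emitted=0 chunks_done=0
Byte 3 = 'z': mode=DATA remaining=7 emitted=1 chunks_done=0
Byte 4 = '6': mode=DATA remaining=6 emitted=2 chunks_done=0
Byte 5 = 's': mode=DATA remaining=5 emitted=3 chunks_done=0
Byte 6 = 'm': mode=DATA remaining=4 emitted=4 chunks_done=0
Byte 7 = 'h': mode=DATA remaining=3 emitted=5 chunks_done=0
Byte 8 = 'v': mode=DATA remaining=2 emitted=6 chunks_done=0
Byte 9 = 'q': mode=DATA remaining=1 emitted=7 chunks_done=0
Byte 10 = 't': mode=DATA_DONE remaining=0 emitted=8 chunks_done=0
Byte 11 = 0x0D: mode=DATA_CR remaining=0 emitted=8 chunks_done=0
Byte 12 = 0x0A: mode=SIZE remaining=0 emitted=8 chunks_done=1
Byte 13 = '4': mode=SIZE remaining=0 emitted=8 chunks_done=1
Byte 14 = 0x0D: mode=SIZE_CR remaining=0 emitted=8 chunks_done=1
Byte 15 = 0x0A: mode=DATA remaining=4 emitted=8 chunks_done=1
Byte 16 = 'n': mode=DATA remaining=3 emitted=9 chunks_done=1
Byte 17 = '6': mode=DATA remaining=2 emitted=10 chunks_done=1
Byte 18 = 'j': mode=DATA remaining=1 emitted=11 chunks_done=1
Byte 19 = '8': mode=DATA_DONE remaining=0 emitted=12 chunks_done=1
Byte 20 = 0x0D: mode=DATA_CR remaining=0 emitted=12 chunks_done=1
Byte 21 = 0x0A: mode=SIZE remaining=0 emitted=12 chunks_done=2
Byte 22 = '7': mode=SIZE remaining=0 emitted=12 chunks_done=2
Byte 23 = 0x0D: mode=SIZE_CR remaining=0 emitted=12 chunks_done=2
Byte 24 = 0x0A: mode=DATA remaining=7 emitted=12 chunks_done=2
Byte 25 = 'n': mode=DATA remaining=6 emitted=13 chunks_done=2
Byte 26 = 'k': mode=DATA remaining=5 emitted=14 chunks_done=2
Byte 27 = 'n': mode=DATA remaining=4 emitted=15 chunks_done=2
Byte 28 = 'y': mode=DATA remaining=3 emitted=16 chunks_done=2
Byte 29 = 'n': mode=DATA remaining=2 emitted=17 chunks_done=2
Byte 30 = '1': mode=DATA remaining=1 emitted=18 chunks_done=2
Byte 31 = '5': mode=DATA_DONE remaining=0 emitted=19 chunks_done=2
Byte 32 = 0x0D: mode=DATA_CR remaining=0 emitted=19 chunks_done=2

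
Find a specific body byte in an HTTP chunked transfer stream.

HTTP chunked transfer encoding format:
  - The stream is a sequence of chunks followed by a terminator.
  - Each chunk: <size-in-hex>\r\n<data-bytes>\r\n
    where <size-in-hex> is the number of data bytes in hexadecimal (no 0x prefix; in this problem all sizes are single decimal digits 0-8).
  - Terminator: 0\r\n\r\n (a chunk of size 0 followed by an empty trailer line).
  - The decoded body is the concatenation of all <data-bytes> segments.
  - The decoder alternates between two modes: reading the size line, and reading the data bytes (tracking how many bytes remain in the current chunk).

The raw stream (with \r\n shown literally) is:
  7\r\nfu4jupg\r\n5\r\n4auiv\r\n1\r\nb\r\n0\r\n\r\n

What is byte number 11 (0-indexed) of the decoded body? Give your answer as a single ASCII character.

Answer: v

Derivation:
Chunk 1: stream[0..1]='7' size=0x7=7, data at stream[3..10]='fu4jupg' -> body[0..7], body so far='fu4jupg'
Chunk 2: stream[12..13]='5' size=0x5=5, data at stream[15..20]='4auiv' -> body[7..12], body so far='fu4jupg4auiv'
Chunk 3: stream[22..23]='1' size=0x1=1, data at stream[25..26]='b' -> body[12..13], body so far='fu4jupg4auivb'
Chunk 4: stream[28..29]='0' size=0 (terminator). Final body='fu4jupg4auivb' (13 bytes)
Body byte 11 = 'v'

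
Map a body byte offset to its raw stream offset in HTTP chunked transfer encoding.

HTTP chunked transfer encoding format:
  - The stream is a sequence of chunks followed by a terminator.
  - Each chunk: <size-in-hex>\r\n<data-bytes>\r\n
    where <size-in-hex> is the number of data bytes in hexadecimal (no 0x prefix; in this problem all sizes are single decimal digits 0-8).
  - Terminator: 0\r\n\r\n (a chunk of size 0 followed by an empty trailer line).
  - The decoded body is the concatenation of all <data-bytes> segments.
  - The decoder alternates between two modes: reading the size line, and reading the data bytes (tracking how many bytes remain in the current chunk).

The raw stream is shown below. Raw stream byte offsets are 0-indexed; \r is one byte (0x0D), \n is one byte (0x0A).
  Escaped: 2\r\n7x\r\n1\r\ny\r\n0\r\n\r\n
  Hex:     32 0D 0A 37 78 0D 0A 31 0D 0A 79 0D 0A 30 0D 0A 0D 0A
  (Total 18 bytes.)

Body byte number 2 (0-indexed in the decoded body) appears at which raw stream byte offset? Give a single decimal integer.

Chunk 1: stream[0..1]='2' size=0x2=2, data at stream[3..5]='7x' -> body[0..2], body so far='7x'
Chunk 2: stream[7..8]='1' size=0x1=1, data at stream[10..11]='y' -> body[2..3], body so far='7xy'
Chunk 3: stream[13..14]='0' size=0 (terminator). Final body='7xy' (3 bytes)
Body byte 2 at stream offset 10

Answer: 10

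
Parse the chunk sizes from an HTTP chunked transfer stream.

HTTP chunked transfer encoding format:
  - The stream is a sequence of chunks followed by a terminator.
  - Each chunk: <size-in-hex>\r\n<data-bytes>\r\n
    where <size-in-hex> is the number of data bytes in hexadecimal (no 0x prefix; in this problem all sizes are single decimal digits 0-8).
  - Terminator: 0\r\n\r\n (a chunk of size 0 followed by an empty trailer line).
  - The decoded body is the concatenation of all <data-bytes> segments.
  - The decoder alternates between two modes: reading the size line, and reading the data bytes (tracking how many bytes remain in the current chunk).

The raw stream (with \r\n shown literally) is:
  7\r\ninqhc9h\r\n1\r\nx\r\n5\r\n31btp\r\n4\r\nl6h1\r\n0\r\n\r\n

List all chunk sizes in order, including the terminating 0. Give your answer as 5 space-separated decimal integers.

Answer: 7 1 5 4 0

Derivation:
Chunk 1: stream[0..1]='7' size=0x7=7, data at stream[3..10]='inqhc9h' -> body[0..7], body so far='inqhc9h'
Chunk 2: stream[12..13]='1' size=0x1=1, data at stream[15..16]='x' -> body[7..8], body so far='inqhc9hx'
Chunk 3: stream[18..19]='5' size=0x5=5, data at stream[21..26]='31btp' -> body[8..13], body so far='inqhc9hx31btp'
Chunk 4: stream[28..29]='4' size=0x4=4, data at stream[31..35]='l6h1' -> body[13..17], body so far='inqhc9hx31btpl6h1'
Chunk 5: stream[37..38]='0' size=0 (terminator). Final body='inqhc9hx31btpl6h1' (17 bytes)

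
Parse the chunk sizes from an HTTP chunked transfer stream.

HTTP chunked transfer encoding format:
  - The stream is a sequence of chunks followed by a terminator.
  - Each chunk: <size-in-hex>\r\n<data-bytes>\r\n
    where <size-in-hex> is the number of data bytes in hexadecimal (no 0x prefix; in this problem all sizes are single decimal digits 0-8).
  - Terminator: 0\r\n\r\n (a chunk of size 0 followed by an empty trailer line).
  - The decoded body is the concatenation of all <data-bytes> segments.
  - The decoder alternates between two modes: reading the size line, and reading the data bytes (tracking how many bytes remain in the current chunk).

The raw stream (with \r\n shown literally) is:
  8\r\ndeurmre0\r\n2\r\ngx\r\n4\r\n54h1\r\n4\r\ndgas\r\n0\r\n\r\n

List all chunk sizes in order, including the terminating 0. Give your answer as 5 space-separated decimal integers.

Chunk 1: stream[0..1]='8' size=0x8=8, data at stream[3..11]='deurmre0' -> body[0..8], body so far='deurmre0'
Chunk 2: stream[13..14]='2' size=0x2=2, data at stream[16..18]='gx' -> body[8..10], body so far='deurmre0gx'
Chunk 3: stream[20..21]='4' size=0x4=4, data at stream[23..27]='54h1' -> body[10..14], body so far='deurmre0gx54h1'
Chunk 4: stream[29..30]='4' size=0x4=4, data at stream[32..36]='dgas' -> body[14..18], body so far='deurmre0gx54h1dgas'
Chunk 5: stream[38..39]='0' size=0 (terminator). Final body='deurmre0gx54h1dgas' (18 bytes)

Answer: 8 2 4 4 0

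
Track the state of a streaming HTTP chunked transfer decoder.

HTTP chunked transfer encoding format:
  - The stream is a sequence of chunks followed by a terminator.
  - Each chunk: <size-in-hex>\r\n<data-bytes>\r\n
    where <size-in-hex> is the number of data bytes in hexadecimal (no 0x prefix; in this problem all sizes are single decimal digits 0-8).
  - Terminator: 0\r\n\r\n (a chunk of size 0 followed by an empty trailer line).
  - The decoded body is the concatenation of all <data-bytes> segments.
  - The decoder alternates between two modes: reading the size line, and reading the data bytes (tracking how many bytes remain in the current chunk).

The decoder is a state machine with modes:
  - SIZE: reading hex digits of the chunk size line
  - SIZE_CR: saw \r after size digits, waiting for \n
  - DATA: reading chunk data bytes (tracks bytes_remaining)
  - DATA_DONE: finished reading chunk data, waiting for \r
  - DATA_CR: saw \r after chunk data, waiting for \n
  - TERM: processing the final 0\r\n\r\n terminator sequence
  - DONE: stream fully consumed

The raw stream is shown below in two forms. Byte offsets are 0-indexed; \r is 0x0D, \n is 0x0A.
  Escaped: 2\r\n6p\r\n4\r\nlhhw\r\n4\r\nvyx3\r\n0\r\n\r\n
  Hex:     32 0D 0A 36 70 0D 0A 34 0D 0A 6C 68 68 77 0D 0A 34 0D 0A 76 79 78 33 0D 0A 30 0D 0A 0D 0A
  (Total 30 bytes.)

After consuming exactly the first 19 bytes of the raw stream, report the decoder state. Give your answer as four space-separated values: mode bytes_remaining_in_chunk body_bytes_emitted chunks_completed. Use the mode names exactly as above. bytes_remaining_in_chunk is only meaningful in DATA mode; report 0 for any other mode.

Answer: DATA 4 6 2

Derivation:
Byte 0 = '2': mode=SIZE remaining=0 emitted=0 chunks_done=0
Byte 1 = 0x0D: mode=SIZE_CR remaining=0 emitted=0 chunks_done=0
Byte 2 = 0x0A: mode=DATA remaining=2 emitted=0 chunks_done=0
Byte 3 = '6': mode=DATA remaining=1 emitted=1 chunks_done=0
Byte 4 = 'p': mode=DATA_DONE remaining=0 emitted=2 chunks_done=0
Byte 5 = 0x0D: mode=DATA_CR remaining=0 emitted=2 chunks_done=0
Byte 6 = 0x0A: mode=SIZE remaining=0 emitted=2 chunks_done=1
Byte 7 = '4': mode=SIZE remaining=0 emitted=2 chunks_done=1
Byte 8 = 0x0D: mode=SIZE_CR remaining=0 emitted=2 chunks_done=1
Byte 9 = 0x0A: mode=DATA remaining=4 emitted=2 chunks_done=1
Byte 10 = 'l': mode=DATA remaining=3 emitted=3 chunks_done=1
Byte 11 = 'h': mode=DATA remaining=2 emitted=4 chunks_done=1
Byte 12 = 'h': mode=DATA remaining=1 emitted=5 chunks_done=1
Byte 13 = 'w': mode=DATA_DONE remaining=0 emitted=6 chunks_done=1
Byte 14 = 0x0D: mode=DATA_CR remaining=0 emitted=6 chunks_done=1
Byte 15 = 0x0A: mode=SIZE remaining=0 emitted=6 chunks_done=2
Byte 16 = '4': mode=SIZE remaining=0 emitted=6 chunks_done=2
Byte 17 = 0x0D: mode=SIZE_CR remaining=0 emitted=6 chunks_done=2
Byte 18 = 0x0A: mode=DATA remaining=4 emitted=6 chunks_done=2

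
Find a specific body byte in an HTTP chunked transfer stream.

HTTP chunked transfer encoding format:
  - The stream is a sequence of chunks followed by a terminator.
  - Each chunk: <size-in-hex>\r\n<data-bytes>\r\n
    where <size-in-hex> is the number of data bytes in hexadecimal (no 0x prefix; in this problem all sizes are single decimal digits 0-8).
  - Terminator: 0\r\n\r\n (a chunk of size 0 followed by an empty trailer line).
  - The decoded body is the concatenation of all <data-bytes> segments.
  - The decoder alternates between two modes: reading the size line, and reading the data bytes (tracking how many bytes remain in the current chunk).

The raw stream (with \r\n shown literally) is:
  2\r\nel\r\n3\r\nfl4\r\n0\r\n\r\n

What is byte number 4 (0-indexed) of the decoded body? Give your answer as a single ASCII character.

Answer: 4

Derivation:
Chunk 1: stream[0..1]='2' size=0x2=2, data at stream[3..5]='el' -> body[0..2], body so far='el'
Chunk 2: stream[7..8]='3' size=0x3=3, data at stream[10..13]='fl4' -> body[2..5], body so far='elfl4'
Chunk 3: stream[15..16]='0' size=0 (terminator). Final body='elfl4' (5 bytes)
Body byte 4 = '4'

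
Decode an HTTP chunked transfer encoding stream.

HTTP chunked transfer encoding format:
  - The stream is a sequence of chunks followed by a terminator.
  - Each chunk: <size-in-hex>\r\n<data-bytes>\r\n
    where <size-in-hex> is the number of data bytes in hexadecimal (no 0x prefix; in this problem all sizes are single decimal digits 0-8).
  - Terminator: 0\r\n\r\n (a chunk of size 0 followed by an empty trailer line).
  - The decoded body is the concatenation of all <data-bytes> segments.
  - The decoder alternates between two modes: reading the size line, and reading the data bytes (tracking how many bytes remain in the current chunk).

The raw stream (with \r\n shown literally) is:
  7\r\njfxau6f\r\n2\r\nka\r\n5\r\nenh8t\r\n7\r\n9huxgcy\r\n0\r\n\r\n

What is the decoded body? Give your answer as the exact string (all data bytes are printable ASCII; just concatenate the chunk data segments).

Chunk 1: stream[0..1]='7' size=0x7=7, data at stream[3..10]='jfxau6f' -> body[0..7], body so far='jfxau6f'
Chunk 2: stream[12..13]='2' size=0x2=2, data at stream[15..17]='ka' -> body[7..9], body so far='jfxau6fka'
Chunk 3: stream[19..20]='5' size=0x5=5, data at stream[22..27]='enh8t' -> body[9..14], body so far='jfxau6fkaenh8t'
Chunk 4: stream[29..30]='7' size=0x7=7, data at stream[32..39]='9huxgcy' -> body[14..21], body so far='jfxau6fkaenh8t9huxgcy'
Chunk 5: stream[41..42]='0' size=0 (terminator). Final body='jfxau6fkaenh8t9huxgcy' (21 bytes)

Answer: jfxau6fkaenh8t9huxgcy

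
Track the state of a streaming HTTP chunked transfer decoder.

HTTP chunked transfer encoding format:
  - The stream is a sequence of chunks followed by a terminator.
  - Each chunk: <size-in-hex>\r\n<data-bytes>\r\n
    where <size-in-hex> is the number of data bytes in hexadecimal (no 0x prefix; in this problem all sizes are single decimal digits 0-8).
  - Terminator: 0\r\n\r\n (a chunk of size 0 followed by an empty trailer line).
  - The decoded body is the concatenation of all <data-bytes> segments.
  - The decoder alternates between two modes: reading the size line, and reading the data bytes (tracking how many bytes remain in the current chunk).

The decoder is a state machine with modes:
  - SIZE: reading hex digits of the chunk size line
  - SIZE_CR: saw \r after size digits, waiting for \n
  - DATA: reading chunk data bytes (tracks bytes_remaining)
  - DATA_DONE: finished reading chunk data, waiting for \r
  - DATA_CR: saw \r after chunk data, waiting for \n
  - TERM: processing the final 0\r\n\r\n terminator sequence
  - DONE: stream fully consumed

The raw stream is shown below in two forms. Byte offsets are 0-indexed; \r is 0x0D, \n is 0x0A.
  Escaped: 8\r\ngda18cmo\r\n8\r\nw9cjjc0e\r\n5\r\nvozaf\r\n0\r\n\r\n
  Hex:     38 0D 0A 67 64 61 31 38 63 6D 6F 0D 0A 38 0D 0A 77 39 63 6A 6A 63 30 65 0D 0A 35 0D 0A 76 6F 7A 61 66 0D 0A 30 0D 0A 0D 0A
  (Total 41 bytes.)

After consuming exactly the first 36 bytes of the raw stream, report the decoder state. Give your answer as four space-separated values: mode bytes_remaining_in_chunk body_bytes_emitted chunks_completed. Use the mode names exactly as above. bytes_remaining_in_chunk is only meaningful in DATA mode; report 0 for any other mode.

Byte 0 = '8': mode=SIZE remaining=0 emitted=0 chunks_done=0
Byte 1 = 0x0D: mode=SIZE_CR remaining=0 emitted=0 chunks_done=0
Byte 2 = 0x0A: mode=DATA remaining=8 emitted=0 chunks_done=0
Byte 3 = 'g': mode=DATA remaining=7 emitted=1 chunks_done=0
Byte 4 = 'd': mode=DATA remaining=6 emitted=2 chunks_done=0
Byte 5 = 'a': mode=DATA remaining=5 emitted=3 chunks_done=0
Byte 6 = '1': mode=DATA remaining=4 emitted=4 chunks_done=0
Byte 7 = '8': mode=DATA remaining=3 emitted=5 chunks_done=0
Byte 8 = 'c': mode=DATA remaining=2 emitted=6 chunks_done=0
Byte 9 = 'm': mode=DATA remaining=1 emitted=7 chunks_done=0
Byte 10 = 'o': mode=DATA_DONE remaining=0 emitted=8 chunks_done=0
Byte 11 = 0x0D: mode=DATA_CR remaining=0 emitted=8 chunks_done=0
Byte 12 = 0x0A: mode=SIZE remaining=0 emitted=8 chunks_done=1
Byte 13 = '8': mode=SIZE remaining=0 emitted=8 chunks_done=1
Byte 14 = 0x0D: mode=SIZE_CR remaining=0 emitted=8 chunks_done=1
Byte 15 = 0x0A: mode=DATA remaining=8 emitted=8 chunks_done=1
Byte 16 = 'w': mode=DATA remaining=7 emitted=9 chunks_done=1
Byte 17 = '9': mode=DATA remaining=6 emitted=10 chunks_done=1
Byte 18 = 'c': mode=DATA remaining=5 emitted=11 chunks_done=1
Byte 19 = 'j': mode=DATA remaining=4 emitted=12 chunks_done=1
Byte 20 = 'j': mode=DATA remaining=3 emitted=13 chunks_done=1
Byte 21 = 'c': mode=DATA remaining=2 emitted=14 chunks_done=1
Byte 22 = '0': mode=DATA remaining=1 emitted=15 chunks_done=1
Byte 23 = 'e': mode=DATA_DONE remaining=0 emitted=16 chunks_done=1
Byte 24 = 0x0D: mode=DATA_CR remaining=0 emitted=16 chunks_done=1
Byte 25 = 0x0A: mode=SIZE remaining=0 emitted=16 chunks_done=2
Byte 26 = '5': mode=SIZE remaining=0 emitted=16 chunks_done=2
Byte 27 = 0x0D: mode=SIZE_CR remaining=0 emitted=16 chunks_done=2
Byte 28 = 0x0A: mode=DATA remaining=5 emitted=16 chunks_done=2
Byte 29 = 'v': mode=DATA remaining=4 emitted=17 chunks_done=2
Byte 30 = 'o': mode=DATA remaining=3 emitted=18 chunks_done=2
Byte 31 = 'z': mode=DATA remaining=2 emitted=19 chunks_done=2
Byte 32 = 'a': mode=DATA remaining=1 emitted=20 chunks_done=2
Byte 33 = 'f': mode=DATA_DONE remaining=0 emitted=21 chunks_done=2
Byte 34 = 0x0D: mode=DATA_CR remaining=0 emitted=21 chunks_done=2
Byte 35 = 0x0A: mode=SIZE remaining=0 emitted=21 chunks_done=3

Answer: SIZE 0 21 3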